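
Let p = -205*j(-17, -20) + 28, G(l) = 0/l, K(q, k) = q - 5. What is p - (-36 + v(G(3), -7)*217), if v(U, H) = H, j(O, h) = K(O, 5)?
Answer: 6093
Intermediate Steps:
K(q, k) = -5 + q
j(O, h) = -5 + O
G(l) = 0
p = 4538 (p = -205*(-5 - 17) + 28 = -205*(-22) + 28 = 4510 + 28 = 4538)
p - (-36 + v(G(3), -7)*217) = 4538 - (-36 - 7*217) = 4538 - (-36 - 1519) = 4538 - 1*(-1555) = 4538 + 1555 = 6093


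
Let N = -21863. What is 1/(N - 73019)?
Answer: -1/94882 ≈ -1.0539e-5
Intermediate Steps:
1/(N - 73019) = 1/(-21863 - 73019) = 1/(-94882) = -1/94882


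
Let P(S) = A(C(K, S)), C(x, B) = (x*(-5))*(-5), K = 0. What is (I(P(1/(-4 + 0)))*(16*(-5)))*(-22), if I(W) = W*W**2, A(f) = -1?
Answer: -1760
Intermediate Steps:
C(x, B) = 25*x (C(x, B) = -5*x*(-5) = 25*x)
P(S) = -1
I(W) = W**3
(I(P(1/(-4 + 0)))*(16*(-5)))*(-22) = ((-1)**3*(16*(-5)))*(-22) = -1*(-80)*(-22) = 80*(-22) = -1760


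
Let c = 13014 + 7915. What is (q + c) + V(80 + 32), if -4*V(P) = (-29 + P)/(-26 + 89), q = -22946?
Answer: -508367/252 ≈ -2017.3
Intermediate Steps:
V(P) = 29/252 - P/252 (V(P) = -(-29 + P)/(4*(-26 + 89)) = -(-29 + P)/(4*63) = -(-29/63 + P/63)/4 = 29/252 - P/252)
c = 20929
(q + c) + V(80 + 32) = (-22946 + 20929) + (29/252 - (80 + 32)/252) = -2017 + (29/252 - 1/252*112) = -2017 + (29/252 - 4/9) = -2017 - 83/252 = -508367/252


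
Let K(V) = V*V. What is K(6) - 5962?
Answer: -5926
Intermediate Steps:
K(V) = V²
K(6) - 5962 = 6² - 5962 = 36 - 5962 = -5926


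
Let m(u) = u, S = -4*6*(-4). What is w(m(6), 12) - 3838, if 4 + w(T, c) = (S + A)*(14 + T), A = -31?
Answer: -2542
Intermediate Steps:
S = 96 (S = -24*(-4) = 96)
w(T, c) = 906 + 65*T (w(T, c) = -4 + (96 - 31)*(14 + T) = -4 + 65*(14 + T) = -4 + (910 + 65*T) = 906 + 65*T)
w(m(6), 12) - 3838 = (906 + 65*6) - 3838 = (906 + 390) - 3838 = 1296 - 3838 = -2542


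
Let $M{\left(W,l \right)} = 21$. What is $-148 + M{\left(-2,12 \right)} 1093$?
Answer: $22805$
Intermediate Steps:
$-148 + M{\left(-2,12 \right)} 1093 = -148 + 21 \cdot 1093 = -148 + 22953 = 22805$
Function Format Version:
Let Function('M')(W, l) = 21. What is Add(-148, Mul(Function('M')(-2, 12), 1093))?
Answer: 22805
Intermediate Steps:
Add(-148, Mul(Function('M')(-2, 12), 1093)) = Add(-148, Mul(21, 1093)) = Add(-148, 22953) = 22805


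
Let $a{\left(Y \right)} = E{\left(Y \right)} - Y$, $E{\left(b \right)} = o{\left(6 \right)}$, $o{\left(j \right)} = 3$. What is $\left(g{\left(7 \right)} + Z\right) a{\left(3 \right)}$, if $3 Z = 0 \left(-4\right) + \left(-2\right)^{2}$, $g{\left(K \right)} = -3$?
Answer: $0$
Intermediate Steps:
$E{\left(b \right)} = 3$
$a{\left(Y \right)} = 3 - Y$
$Z = \frac{4}{3}$ ($Z = \frac{0 \left(-4\right) + \left(-2\right)^{2}}{3} = \frac{0 + 4}{3} = \frac{1}{3} \cdot 4 = \frac{4}{3} \approx 1.3333$)
$\left(g{\left(7 \right)} + Z\right) a{\left(3 \right)} = \left(-3 + \frac{4}{3}\right) \left(3 - 3\right) = - \frac{5 \left(3 - 3\right)}{3} = \left(- \frac{5}{3}\right) 0 = 0$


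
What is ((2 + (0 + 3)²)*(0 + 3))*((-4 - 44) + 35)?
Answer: -429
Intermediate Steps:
((2 + (0 + 3)²)*(0 + 3))*((-4 - 44) + 35) = ((2 + 3²)*3)*(-48 + 35) = ((2 + 9)*3)*(-13) = (11*3)*(-13) = 33*(-13) = -429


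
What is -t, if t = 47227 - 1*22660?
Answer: -24567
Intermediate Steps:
t = 24567 (t = 47227 - 22660 = 24567)
-t = -1*24567 = -24567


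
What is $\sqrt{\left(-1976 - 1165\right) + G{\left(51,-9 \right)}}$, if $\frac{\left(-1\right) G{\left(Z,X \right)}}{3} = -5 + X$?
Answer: $i \sqrt{3099} \approx 55.669 i$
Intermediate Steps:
$G{\left(Z,X \right)} = 15 - 3 X$ ($G{\left(Z,X \right)} = - 3 \left(-5 + X\right) = 15 - 3 X$)
$\sqrt{\left(-1976 - 1165\right) + G{\left(51,-9 \right)}} = \sqrt{\left(-1976 - 1165\right) + \left(15 - -27\right)} = \sqrt{\left(-1976 - 1165\right) + \left(15 + 27\right)} = \sqrt{-3141 + 42} = \sqrt{-3099} = i \sqrt{3099}$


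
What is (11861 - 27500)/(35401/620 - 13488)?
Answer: 9696180/8327159 ≈ 1.1644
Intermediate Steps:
(11861 - 27500)/(35401/620 - 13488) = -15639/(35401*(1/620) - 13488) = -15639/(35401/620 - 13488) = -15639/(-8327159/620) = -15639*(-620/8327159) = 9696180/8327159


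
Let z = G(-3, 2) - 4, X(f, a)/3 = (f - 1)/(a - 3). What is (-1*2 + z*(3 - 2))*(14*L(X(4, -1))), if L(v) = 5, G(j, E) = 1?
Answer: -350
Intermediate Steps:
X(f, a) = 3*(-1 + f)/(-3 + a) (X(f, a) = 3*((f - 1)/(a - 3)) = 3*((-1 + f)/(-3 + a)) = 3*(-1 + f)/(-3 + a))
z = -3 (z = 1 - 4 = -3)
(-1*2 + z*(3 - 2))*(14*L(X(4, -1))) = (-1*2 - 3*(3 - 2))*(14*5) = (-2 - 3*1)*70 = (-2 - 3)*70 = -5*70 = -350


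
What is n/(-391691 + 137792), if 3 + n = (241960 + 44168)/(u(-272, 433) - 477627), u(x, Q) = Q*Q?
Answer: 192757/12277624677 ≈ 1.5700e-5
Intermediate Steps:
u(x, Q) = Q²
n = -578271/145069 (n = -3 + (241960 + 44168)/(433² - 477627) = -3 + 286128/(187489 - 477627) = -3 + 286128/(-290138) = -3 + 286128*(-1/290138) = -3 - 143064/145069 = -578271/145069 ≈ -3.9862)
n/(-391691 + 137792) = -578271/(145069*(-391691 + 137792)) = -578271/145069/(-253899) = -578271/145069*(-1/253899) = 192757/12277624677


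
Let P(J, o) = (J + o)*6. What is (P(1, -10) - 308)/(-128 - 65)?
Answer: 362/193 ≈ 1.8756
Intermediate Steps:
P(J, o) = 6*J + 6*o
(P(1, -10) - 308)/(-128 - 65) = ((6*1 + 6*(-10)) - 308)/(-128 - 65) = ((6 - 60) - 308)/(-193) = (-54 - 308)*(-1/193) = -362*(-1/193) = 362/193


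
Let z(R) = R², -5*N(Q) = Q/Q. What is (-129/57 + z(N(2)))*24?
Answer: -25344/475 ≈ -53.356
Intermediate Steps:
N(Q) = -⅕ (N(Q) = -Q/(5*Q) = -⅕*1 = -⅕)
(-129/57 + z(N(2)))*24 = (-129/57 + (-⅕)²)*24 = (-129*1/57 + 1/25)*24 = (-43/19 + 1/25)*24 = -1056/475*24 = -25344/475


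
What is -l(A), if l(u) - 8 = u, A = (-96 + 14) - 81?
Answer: 155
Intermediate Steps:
A = -163 (A = -82 - 81 = -163)
l(u) = 8 + u
-l(A) = -(8 - 163) = -1*(-155) = 155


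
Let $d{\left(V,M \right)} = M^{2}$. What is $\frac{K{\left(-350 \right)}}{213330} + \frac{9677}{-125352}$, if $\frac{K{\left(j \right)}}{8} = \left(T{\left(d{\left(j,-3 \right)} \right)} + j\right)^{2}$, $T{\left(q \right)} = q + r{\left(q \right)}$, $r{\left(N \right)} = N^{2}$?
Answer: $\frac{168528121}{68567544} \approx 2.4578$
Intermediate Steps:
$T{\left(q \right)} = q + q^{2}$
$K{\left(j \right)} = 8 \left(90 + j\right)^{2}$ ($K{\left(j \right)} = 8 \left(\left(-3\right)^{2} \left(1 + \left(-3\right)^{2}\right) + j\right)^{2} = 8 \left(9 \left(1 + 9\right) + j\right)^{2} = 8 \left(9 \cdot 10 + j\right)^{2} = 8 \left(90 + j\right)^{2}$)
$\frac{K{\left(-350 \right)}}{213330} + \frac{9677}{-125352} = \frac{8 \left(90 - 350\right)^{2}}{213330} + \frac{9677}{-125352} = 8 \left(-260\right)^{2} \cdot \frac{1}{213330} + 9677 \left(- \frac{1}{125352}\right) = 8 \cdot 67600 \cdot \frac{1}{213330} - \frac{9677}{125352} = 540800 \cdot \frac{1}{213330} - \frac{9677}{125352} = \frac{4160}{1641} - \frac{9677}{125352} = \frac{168528121}{68567544}$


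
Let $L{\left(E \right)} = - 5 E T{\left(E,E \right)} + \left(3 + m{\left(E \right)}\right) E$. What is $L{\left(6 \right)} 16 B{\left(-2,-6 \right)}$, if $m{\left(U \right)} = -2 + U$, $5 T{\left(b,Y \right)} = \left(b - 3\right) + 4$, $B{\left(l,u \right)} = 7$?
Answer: $0$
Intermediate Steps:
$T{\left(b,Y \right)} = \frac{1}{5} + \frac{b}{5}$ ($T{\left(b,Y \right)} = \frac{\left(b - 3\right) + 4}{5} = \frac{\left(-3 + b\right) + 4}{5} = \frac{1 + b}{5} = \frac{1}{5} + \frac{b}{5}$)
$L{\left(E \right)} = E \left(1 + E\right) - 5 E \left(\frac{1}{5} + \frac{E}{5}\right)$ ($L{\left(E \right)} = - 5 E \left(\frac{1}{5} + \frac{E}{5}\right) + \left(3 + \left(-2 + E\right)\right) E = - 5 E \left(\frac{1}{5} + \frac{E}{5}\right) + \left(1 + E\right) E = - 5 E \left(\frac{1}{5} + \frac{E}{5}\right) + E \left(1 + E\right) = E \left(1 + E\right) - 5 E \left(\frac{1}{5} + \frac{E}{5}\right)$)
$L{\left(6 \right)} 16 B{\left(-2,-6 \right)} = 0 \cdot 16 \cdot 7 = 0 \cdot 7 = 0$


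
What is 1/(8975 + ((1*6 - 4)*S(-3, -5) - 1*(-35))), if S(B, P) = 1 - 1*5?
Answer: 1/9002 ≈ 0.00011109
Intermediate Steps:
S(B, P) = -4 (S(B, P) = 1 - 5 = -4)
1/(8975 + ((1*6 - 4)*S(-3, -5) - 1*(-35))) = 1/(8975 + ((1*6 - 4)*(-4) - 1*(-35))) = 1/(8975 + ((6 - 4)*(-4) + 35)) = 1/(8975 + (2*(-4) + 35)) = 1/(8975 + (-8 + 35)) = 1/(8975 + 27) = 1/9002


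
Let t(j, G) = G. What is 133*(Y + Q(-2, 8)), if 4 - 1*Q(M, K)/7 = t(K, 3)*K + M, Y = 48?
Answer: -10374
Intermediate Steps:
Q(M, K) = 28 - 21*K - 7*M (Q(M, K) = 28 - 7*(3*K + M) = 28 - 7*(M + 3*K) = 28 + (-21*K - 7*M) = 28 - 21*K - 7*M)
133*(Y + Q(-2, 8)) = 133*(48 + (28 - 21*8 - 7*(-2))) = 133*(48 + (28 - 168 + 14)) = 133*(48 - 126) = 133*(-78) = -10374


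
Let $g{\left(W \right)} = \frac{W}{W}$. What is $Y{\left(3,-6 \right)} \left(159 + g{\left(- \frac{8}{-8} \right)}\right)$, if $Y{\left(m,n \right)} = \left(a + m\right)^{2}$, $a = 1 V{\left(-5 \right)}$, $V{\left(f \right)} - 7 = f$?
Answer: $4000$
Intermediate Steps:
$V{\left(f \right)} = 7 + f$
$g{\left(W \right)} = 1$
$a = 2$ ($a = 1 \left(7 - 5\right) = 1 \cdot 2 = 2$)
$Y{\left(m,n \right)} = \left(2 + m\right)^{2}$
$Y{\left(3,-6 \right)} \left(159 + g{\left(- \frac{8}{-8} \right)}\right) = \left(2 + 3\right)^{2} \left(159 + 1\right) = 5^{2} \cdot 160 = 25 \cdot 160 = 4000$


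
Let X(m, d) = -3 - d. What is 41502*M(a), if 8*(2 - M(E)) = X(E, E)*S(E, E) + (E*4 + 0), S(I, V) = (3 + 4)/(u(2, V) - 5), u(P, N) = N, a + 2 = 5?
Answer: -352767/4 ≈ -88192.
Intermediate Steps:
a = 3 (a = -2 + 5 = 3)
S(I, V) = 7/(-5 + V) (S(I, V) = (3 + 4)/(V - 5) = 7/(-5 + V))
M(E) = 2 - E/2 - 7*(-3 - E)/(8*(-5 + E)) (M(E) = 2 - ((-3 - E)*(7/(-5 + E)) + (E*4 + 0))/8 = 2 - (7*(-3 - E)/(-5 + E) + (4*E + 0))/8 = 2 - (7*(-3 - E)/(-5 + E) + 4*E)/8 = 2 - (4*E + 7*(-3 - E)/(-5 + E))/8 = 2 + (-E/2 - 7*(-3 - E)/(8*(-5 + E))) = 2 - E/2 - 7*(-3 - E)/(8*(-5 + E)))
41502*M(a) = 41502*((-59 - 4*3² + 43*3)/(8*(-5 + 3))) = 41502*((⅛)*(-59 - 4*9 + 129)/(-2)) = 41502*((⅛)*(-½)*(-59 - 36 + 129)) = 41502*((⅛)*(-½)*34) = 41502*(-17/8) = -352767/4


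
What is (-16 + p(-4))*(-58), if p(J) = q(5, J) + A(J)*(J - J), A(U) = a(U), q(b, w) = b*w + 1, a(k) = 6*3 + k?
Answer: 2030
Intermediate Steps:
a(k) = 18 + k
q(b, w) = 1 + b*w
A(U) = 18 + U
p(J) = 1 + 5*J (p(J) = (1 + 5*J) + (18 + J)*(J - J) = (1 + 5*J) + (18 + J)*0 = (1 + 5*J) + 0 = 1 + 5*J)
(-16 + p(-4))*(-58) = (-16 + (1 + 5*(-4)))*(-58) = (-16 + (1 - 20))*(-58) = (-16 - 19)*(-58) = -35*(-58) = 2030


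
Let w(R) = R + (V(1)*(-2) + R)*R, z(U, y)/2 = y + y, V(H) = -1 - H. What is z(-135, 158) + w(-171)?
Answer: 29018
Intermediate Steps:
z(U, y) = 4*y (z(U, y) = 2*(y + y) = 2*(2*y) = 4*y)
w(R) = R + R*(4 + R) (w(R) = R + ((-1 - 1*1)*(-2) + R)*R = R + ((-1 - 1)*(-2) + R)*R = R + (-2*(-2) + R)*R = R + (4 + R)*R = R + R*(4 + R))
z(-135, 158) + w(-171) = 4*158 - 171*(5 - 171) = 632 - 171*(-166) = 632 + 28386 = 29018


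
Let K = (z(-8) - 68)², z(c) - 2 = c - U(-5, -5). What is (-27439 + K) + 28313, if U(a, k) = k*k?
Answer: 10675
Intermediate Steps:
U(a, k) = k²
z(c) = -23 + c (z(c) = 2 + (c - 1*(-5)²) = 2 + (c - 1*25) = 2 + (c - 25) = 2 + (-25 + c) = -23 + c)
K = 9801 (K = ((-23 - 8) - 68)² = (-31 - 68)² = (-99)² = 9801)
(-27439 + K) + 28313 = (-27439 + 9801) + 28313 = -17638 + 28313 = 10675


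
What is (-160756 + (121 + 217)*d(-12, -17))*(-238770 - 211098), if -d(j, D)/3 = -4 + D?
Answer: 62739491016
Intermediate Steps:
d(j, D) = 12 - 3*D (d(j, D) = -3*(-4 + D) = 12 - 3*D)
(-160756 + (121 + 217)*d(-12, -17))*(-238770 - 211098) = (-160756 + (121 + 217)*(12 - 3*(-17)))*(-238770 - 211098) = (-160756 + 338*(12 + 51))*(-449868) = (-160756 + 338*63)*(-449868) = (-160756 + 21294)*(-449868) = -139462*(-449868) = 62739491016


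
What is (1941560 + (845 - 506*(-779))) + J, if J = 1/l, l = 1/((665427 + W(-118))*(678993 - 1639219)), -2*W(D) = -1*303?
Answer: -639103444162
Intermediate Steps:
W(D) = 303/2 (W(D) = -(-1)*303/2 = -½*(-303) = 303/2)
l = -1/639105780741 (l = 1/((665427 + 303/2)*(678993 - 1639219)) = 1/((1331157/2)*(-960226)) = 1/(-639105780741) = -1/639105780741 ≈ -1.5647e-12)
J = -639105780741 (J = 1/(-1/639105780741) = -639105780741)
(1941560 + (845 - 506*(-779))) + J = (1941560 + (845 - 506*(-779))) - 639105780741 = (1941560 + (845 + 394174)) - 639105780741 = (1941560 + 395019) - 639105780741 = 2336579 - 639105780741 = -639103444162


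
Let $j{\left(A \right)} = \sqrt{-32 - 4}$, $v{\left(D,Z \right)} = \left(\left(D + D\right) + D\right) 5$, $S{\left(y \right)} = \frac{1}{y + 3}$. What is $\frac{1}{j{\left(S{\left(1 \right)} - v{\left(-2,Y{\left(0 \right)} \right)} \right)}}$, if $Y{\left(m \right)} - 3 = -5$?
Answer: $- \frac{i}{6} \approx - 0.16667 i$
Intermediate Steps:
$S{\left(y \right)} = \frac{1}{3 + y}$
$Y{\left(m \right)} = -2$ ($Y{\left(m \right)} = 3 - 5 = -2$)
$v{\left(D,Z \right)} = 15 D$ ($v{\left(D,Z \right)} = \left(2 D + D\right) 5 = 3 D 5 = 15 D$)
$j{\left(A \right)} = 6 i$ ($j{\left(A \right)} = \sqrt{-36} = 6 i$)
$\frac{1}{j{\left(S{\left(1 \right)} - v{\left(-2,Y{\left(0 \right)} \right)} \right)}} = \frac{1}{6 i} = - \frac{i}{6}$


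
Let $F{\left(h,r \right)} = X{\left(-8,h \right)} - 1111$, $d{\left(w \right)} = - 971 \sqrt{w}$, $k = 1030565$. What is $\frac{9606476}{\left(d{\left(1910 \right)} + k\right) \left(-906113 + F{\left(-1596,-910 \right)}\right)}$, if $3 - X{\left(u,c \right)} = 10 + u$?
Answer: $- \frac{1980019587788}{192379067222105009} - \frac{9327888196 \sqrt{1910}}{961895336110525045} \approx -1.0716 \cdot 10^{-5}$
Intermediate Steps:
$X{\left(u,c \right)} = -7 - u$ ($X{\left(u,c \right)} = 3 - \left(10 + u\right) = -7 - u$)
$F{\left(h,r \right)} = -1110$ ($F{\left(h,r \right)} = \left(-7 - -8\right) - 1111 = \left(-7 + 8\right) - 1111 = 1 - 1111 = -1110$)
$\frac{9606476}{\left(d{\left(1910 \right)} + k\right) \left(-906113 + F{\left(-1596,-910 \right)}\right)} = \frac{9606476}{\left(- 971 \sqrt{1910} + 1030565\right) \left(-906113 - 1110\right)} = \frac{9606476}{\left(1030565 - 971 \sqrt{1910}\right) \left(-907223\right)} = \frac{9606476}{-934952270995 + 880913533 \sqrt{1910}}$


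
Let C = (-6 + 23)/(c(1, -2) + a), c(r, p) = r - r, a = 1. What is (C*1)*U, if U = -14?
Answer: -238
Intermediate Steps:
c(r, p) = 0
C = 17 (C = (-6 + 23)/(0 + 1) = 17/1 = 17*1 = 17)
(C*1)*U = (17*1)*(-14) = 17*(-14) = -238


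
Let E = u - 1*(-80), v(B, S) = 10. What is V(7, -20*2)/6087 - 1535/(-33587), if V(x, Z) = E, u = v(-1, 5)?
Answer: 4122125/68148023 ≈ 0.060488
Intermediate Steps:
u = 10
E = 90 (E = 10 - 1*(-80) = 10 + 80 = 90)
V(x, Z) = 90
V(7, -20*2)/6087 - 1535/(-33587) = 90/6087 - 1535/(-33587) = 90*(1/6087) - 1535*(-1/33587) = 30/2029 + 1535/33587 = 4122125/68148023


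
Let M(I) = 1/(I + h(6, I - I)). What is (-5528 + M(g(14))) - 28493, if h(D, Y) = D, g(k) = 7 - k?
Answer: -34022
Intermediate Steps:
M(I) = 1/(6 + I) (M(I) = 1/(I + 6) = 1/(6 + I))
(-5528 + M(g(14))) - 28493 = (-5528 + 1/(6 + (7 - 1*14))) - 28493 = (-5528 + 1/(6 + (7 - 14))) - 28493 = (-5528 + 1/(6 - 7)) - 28493 = (-5528 + 1/(-1)) - 28493 = (-5528 - 1) - 28493 = -5529 - 28493 = -34022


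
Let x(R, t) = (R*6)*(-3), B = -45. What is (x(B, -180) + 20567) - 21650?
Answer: -273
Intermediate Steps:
x(R, t) = -18*R (x(R, t) = (6*R)*(-3) = -18*R)
(x(B, -180) + 20567) - 21650 = (-18*(-45) + 20567) - 21650 = (810 + 20567) - 21650 = 21377 - 21650 = -273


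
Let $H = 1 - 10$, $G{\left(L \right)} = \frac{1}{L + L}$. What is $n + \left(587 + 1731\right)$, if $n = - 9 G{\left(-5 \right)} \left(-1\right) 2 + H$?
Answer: $\frac{11536}{5} \approx 2307.2$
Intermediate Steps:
$G{\left(L \right)} = \frac{1}{2 L}$
$H = -9$ ($H = 1 - 10 = -9$)
$n = - \frac{54}{5}$ ($n = - 9 \frac{1}{2 \left(-5\right)} \left(-1\right) 2 - 9 = - 9 \cdot \frac{1}{2} \left(- \frac{1}{5}\right) \left(-1\right) 2 - 9 = - 9 \left(- \frac{1}{10}\right) \left(-1\right) 2 - 9 = - 9 \cdot \frac{1}{10} \cdot 2 - 9 = \left(-9\right) \frac{1}{5} - 9 = - \frac{9}{5} - 9 = - \frac{54}{5} \approx -10.8$)
$n + \left(587 + 1731\right) = - \frac{54}{5} + \left(587 + 1731\right) = - \frac{54}{5} + 2318 = \frac{11536}{5}$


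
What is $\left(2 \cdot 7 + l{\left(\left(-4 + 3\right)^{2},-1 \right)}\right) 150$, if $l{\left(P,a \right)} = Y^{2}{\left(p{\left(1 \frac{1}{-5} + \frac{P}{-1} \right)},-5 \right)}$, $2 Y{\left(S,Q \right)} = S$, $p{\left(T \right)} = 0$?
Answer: $2100$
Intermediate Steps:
$Y{\left(S,Q \right)} = \frac{S}{2}$
$l{\left(P,a \right)} = 0$ ($l{\left(P,a \right)} = \left(\frac{1}{2} \cdot 0\right)^{2} = 0^{2} = 0$)
$\left(2 \cdot 7 + l{\left(\left(-4 + 3\right)^{2},-1 \right)}\right) 150 = \left(2 \cdot 7 + 0\right) 150 = \left(14 + 0\right) 150 = 14 \cdot 150 = 2100$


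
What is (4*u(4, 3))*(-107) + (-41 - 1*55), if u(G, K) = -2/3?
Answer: 568/3 ≈ 189.33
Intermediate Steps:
u(G, K) = -⅔ (u(G, K) = -2*⅓ = -⅔)
(4*u(4, 3))*(-107) + (-41 - 1*55) = (4*(-⅔))*(-107) + (-41 - 1*55) = -8/3*(-107) + (-41 - 55) = 856/3 - 96 = 568/3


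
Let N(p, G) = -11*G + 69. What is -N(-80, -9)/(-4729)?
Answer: 168/4729 ≈ 0.035526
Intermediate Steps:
N(p, G) = 69 - 11*G
-N(-80, -9)/(-4729) = -(69 - 11*(-9))/(-4729) = -(69 + 99)*(-1)/4729 = -168*(-1)/4729 = -1*(-168/4729) = 168/4729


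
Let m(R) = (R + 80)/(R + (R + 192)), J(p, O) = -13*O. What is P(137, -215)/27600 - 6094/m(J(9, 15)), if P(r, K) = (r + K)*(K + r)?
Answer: -24131733/2300 ≈ -10492.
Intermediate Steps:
P(r, K) = (K + r)**2 (P(r, K) = (K + r)*(K + r) = (K + r)**2)
m(R) = (80 + R)/(192 + 2*R) (m(R) = (80 + R)/(R + (192 + R)) = (80 + R)/(192 + 2*R))
P(137, -215)/27600 - 6094/m(J(9, 15)) = (-215 + 137)**2/27600 - 6094*2*(96 - 13*15)/(80 - 13*15) = (-78)**2*(1/27600) - 6094*2*(96 - 195)/(80 - 195) = 6084*(1/27600) - 6094/((1/2)*(-115)/(-99)) = 507/2300 - 6094/((1/2)*(-1/99)*(-115)) = 507/2300 - 6094/115/198 = 507/2300 - 6094*198/115 = 507/2300 - 1206612/115 = -24131733/2300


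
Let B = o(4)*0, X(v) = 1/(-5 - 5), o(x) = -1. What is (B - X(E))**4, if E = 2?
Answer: 1/10000 ≈ 0.00010000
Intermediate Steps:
X(v) = -1/10 (X(v) = 1/(-10) = -1/10)
B = 0 (B = -1*0 = 0)
(B - X(E))**4 = (0 - 1*(-1/10))**4 = (0 + 1/10)**4 = (1/10)**4 = 1/10000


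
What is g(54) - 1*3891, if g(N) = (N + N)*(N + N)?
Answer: 7773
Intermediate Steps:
g(N) = 4*N**2 (g(N) = (2*N)*(2*N) = 4*N**2)
g(54) - 1*3891 = 4*54**2 - 1*3891 = 4*2916 - 3891 = 11664 - 3891 = 7773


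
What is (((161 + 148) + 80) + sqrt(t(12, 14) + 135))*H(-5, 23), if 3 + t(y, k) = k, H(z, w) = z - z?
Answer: 0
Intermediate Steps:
H(z, w) = 0
t(y, k) = -3 + k
(((161 + 148) + 80) + sqrt(t(12, 14) + 135))*H(-5, 23) = (((161 + 148) + 80) + sqrt((-3 + 14) + 135))*0 = ((309 + 80) + sqrt(11 + 135))*0 = (389 + sqrt(146))*0 = 0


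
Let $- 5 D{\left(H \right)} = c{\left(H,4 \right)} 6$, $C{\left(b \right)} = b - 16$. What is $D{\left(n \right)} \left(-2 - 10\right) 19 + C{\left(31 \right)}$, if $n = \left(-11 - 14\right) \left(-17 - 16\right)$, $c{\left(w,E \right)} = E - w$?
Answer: $- \frac{1123053}{5} \approx -2.2461 \cdot 10^{5}$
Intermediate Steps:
$n = 825$ ($n = \left(-25\right) \left(-33\right) = 825$)
$C{\left(b \right)} = -16 + b$
$D{\left(H \right)} = - \frac{24}{5} + \frac{6 H}{5}$ ($D{\left(H \right)} = - \frac{\left(4 - H\right) 6}{5} = - \frac{24 - 6 H}{5} = - \frac{24}{5} + \frac{6 H}{5}$)
$D{\left(n \right)} \left(-2 - 10\right) 19 + C{\left(31 \right)} = \left(- \frac{24}{5} + \frac{6}{5} \cdot 825\right) \left(-2 - 10\right) 19 + \left(-16 + 31\right) = \left(- \frac{24}{5} + 990\right) \left(\left(-12\right) 19\right) + 15 = \frac{4926}{5} \left(-228\right) + 15 = - \frac{1123128}{5} + 15 = - \frac{1123053}{5}$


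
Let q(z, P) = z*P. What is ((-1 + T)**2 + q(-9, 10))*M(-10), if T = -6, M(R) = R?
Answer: 410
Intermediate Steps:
q(z, P) = P*z
((-1 + T)**2 + q(-9, 10))*M(-10) = ((-1 - 6)**2 + 10*(-9))*(-10) = ((-7)**2 - 90)*(-10) = (49 - 90)*(-10) = -41*(-10) = 410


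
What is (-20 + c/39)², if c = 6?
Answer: 66564/169 ≈ 393.87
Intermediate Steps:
(-20 + c/39)² = (-20 + 6/39)² = (-20 + 6*(1/39))² = (-20 + 2/13)² = (-258/13)² = 66564/169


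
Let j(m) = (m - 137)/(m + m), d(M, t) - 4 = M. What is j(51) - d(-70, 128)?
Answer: 3323/51 ≈ 65.157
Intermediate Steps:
d(M, t) = 4 + M
j(m) = (-137 + m)/(2*m) (j(m) = (-137 + m)/((2*m)) = (-137 + m)*(1/(2*m)) = (-137 + m)/(2*m))
j(51) - d(-70, 128) = (½)*(-137 + 51)/51 - (4 - 70) = (½)*(1/51)*(-86) - 1*(-66) = -43/51 + 66 = 3323/51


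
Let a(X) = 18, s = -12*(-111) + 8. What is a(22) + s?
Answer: 1358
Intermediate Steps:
s = 1340 (s = 1332 + 8 = 1340)
a(22) + s = 18 + 1340 = 1358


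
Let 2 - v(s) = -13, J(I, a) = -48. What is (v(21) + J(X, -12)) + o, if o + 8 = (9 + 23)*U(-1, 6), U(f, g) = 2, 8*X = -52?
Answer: 23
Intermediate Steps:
X = -13/2 (X = (⅛)*(-52) = -13/2 ≈ -6.5000)
v(s) = 15 (v(s) = 2 - 1*(-13) = 2 + 13 = 15)
o = 56 (o = -8 + (9 + 23)*2 = -8 + 32*2 = -8 + 64 = 56)
(v(21) + J(X, -12)) + o = (15 - 48) + 56 = -33 + 56 = 23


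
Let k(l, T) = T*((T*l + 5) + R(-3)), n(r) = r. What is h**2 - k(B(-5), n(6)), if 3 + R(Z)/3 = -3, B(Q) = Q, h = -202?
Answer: 41062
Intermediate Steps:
R(Z) = -18 (R(Z) = -9 + 3*(-3) = -9 - 9 = -18)
k(l, T) = T*(-13 + T*l) (k(l, T) = T*((T*l + 5) - 18) = T*((5 + T*l) - 18) = T*(-13 + T*l))
h**2 - k(B(-5), n(6)) = (-202)**2 - 6*(-13 + 6*(-5)) = 40804 - 6*(-13 - 30) = 40804 - 6*(-43) = 40804 - 1*(-258) = 40804 + 258 = 41062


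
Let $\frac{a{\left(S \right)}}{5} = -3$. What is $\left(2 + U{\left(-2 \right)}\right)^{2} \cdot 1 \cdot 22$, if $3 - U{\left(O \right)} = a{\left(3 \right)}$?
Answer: $8800$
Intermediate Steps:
$a{\left(S \right)} = -15$ ($a{\left(S \right)} = 5 \left(-3\right) = -15$)
$U{\left(O \right)} = 18$ ($U{\left(O \right)} = 3 - -15 = 3 + 15 = 18$)
$\left(2 + U{\left(-2 \right)}\right)^{2} \cdot 1 \cdot 22 = \left(2 + 18\right)^{2} \cdot 1 \cdot 22 = 20^{2} \cdot 1 \cdot 22 = 400 \cdot 1 \cdot 22 = 400 \cdot 22 = 8800$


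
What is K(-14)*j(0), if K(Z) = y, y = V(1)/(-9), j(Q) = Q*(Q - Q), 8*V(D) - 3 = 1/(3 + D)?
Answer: 0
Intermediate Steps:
V(D) = 3/8 + 1/(8*(3 + D))
j(Q) = 0 (j(Q) = Q*0 = 0)
y = -13/288 (y = ((10 + 3*1)/(8*(3 + 1)))/(-9) = ((1/8)*(10 + 3)/4)*(-1/9) = ((1/8)*(1/4)*13)*(-1/9) = (13/32)*(-1/9) = -13/288 ≈ -0.045139)
K(Z) = -13/288
K(-14)*j(0) = -13/288*0 = 0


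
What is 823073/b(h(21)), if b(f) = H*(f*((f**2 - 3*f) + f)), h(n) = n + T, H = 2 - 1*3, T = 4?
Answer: -823073/14375 ≈ -57.257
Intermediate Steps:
H = -1 (H = 2 - 3 = -1)
h(n) = 4 + n (h(n) = n + 4 = 4 + n)
b(f) = -f*(f**2 - 2*f) (b(f) = -f*((f**2 - 3*f) + f) = -f*(f**2 - 2*f))
823073/b(h(21)) = 823073/(((4 + 21)**2*(2 - (4 + 21)))) = 823073/((25**2*(2 - 1*25))) = 823073/((625*(2 - 25))) = 823073/((625*(-23))) = 823073/(-14375) = 823073*(-1/14375) = -823073/14375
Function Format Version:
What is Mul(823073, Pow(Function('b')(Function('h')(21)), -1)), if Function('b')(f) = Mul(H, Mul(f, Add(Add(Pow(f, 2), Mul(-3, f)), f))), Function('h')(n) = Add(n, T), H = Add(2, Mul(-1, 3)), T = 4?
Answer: Rational(-823073, 14375) ≈ -57.257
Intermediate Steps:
H = -1 (H = Add(2, -3) = -1)
Function('h')(n) = Add(4, n) (Function('h')(n) = Add(n, 4) = Add(4, n))
Function('b')(f) = Mul(-1, f, Add(Pow(f, 2), Mul(-2, f))) (Function('b')(f) = Mul(-1, Mul(f, Add(Add(Pow(f, 2), Mul(-3, f)), f))) = Mul(-1, Mul(f, Add(Pow(f, 2), Mul(-2, f)))) = Mul(-1, f, Add(Pow(f, 2), Mul(-2, f))))
Mul(823073, Pow(Function('b')(Function('h')(21)), -1)) = Mul(823073, Pow(Mul(Pow(Add(4, 21), 2), Add(2, Mul(-1, Add(4, 21)))), -1)) = Mul(823073, Pow(Mul(Pow(25, 2), Add(2, Mul(-1, 25))), -1)) = Mul(823073, Pow(Mul(625, Add(2, -25)), -1)) = Mul(823073, Pow(Mul(625, -23), -1)) = Mul(823073, Pow(-14375, -1)) = Mul(823073, Rational(-1, 14375)) = Rational(-823073, 14375)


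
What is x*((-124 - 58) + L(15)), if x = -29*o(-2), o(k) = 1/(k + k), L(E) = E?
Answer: -4843/4 ≈ -1210.8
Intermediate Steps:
o(k) = 1/(2*k)
x = 29/4 (x = -29/(2*(-2)) = -29*(-1)/(2*2) = -29*(-¼) = 29/4 ≈ 7.2500)
x*((-124 - 58) + L(15)) = 29*((-124 - 58) + 15)/4 = 29*(-182 + 15)/4 = (29/4)*(-167) = -4843/4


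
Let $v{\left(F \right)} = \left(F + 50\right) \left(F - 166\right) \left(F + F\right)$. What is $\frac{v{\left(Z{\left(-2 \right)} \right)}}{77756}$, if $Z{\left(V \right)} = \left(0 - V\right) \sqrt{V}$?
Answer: $\frac{464}{19439} - \frac{8308 i \sqrt{2}}{19439} \approx 0.02387 - 0.60442 i$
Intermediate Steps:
$Z{\left(V \right)} = - V^{\frac{3}{2}}$ ($Z{\left(V \right)} = - V \sqrt{V} = - V^{\frac{3}{2}}$)
$v{\left(F \right)} = 2 F \left(-166 + F\right) \left(50 + F\right)$ ($v{\left(F \right)} = \left(50 + F\right) \left(-166 + F\right) 2 F = \left(-166 + F\right) \left(50 + F\right) 2 F = 2 F \left(-166 + F\right) \left(50 + F\right)$)
$\frac{v{\left(Z{\left(-2 \right)} \right)}}{77756} = \frac{2 \left(- \left(-2\right)^{\frac{3}{2}}\right) \left(-8300 + \left(- \left(-2\right)^{\frac{3}{2}}\right)^{2} - 116 \left(- \left(-2\right)^{\frac{3}{2}}\right)\right)}{77756} = 2 \left(- \left(-2\right) i \sqrt{2}\right) \left(-8300 + \left(- \left(-2\right) i \sqrt{2}\right)^{2} - 116 \left(- \left(-2\right) i \sqrt{2}\right)\right) \frac{1}{77756} = 2 \cdot 2 i \sqrt{2} \left(-8300 + \left(2 i \sqrt{2}\right)^{2} - 116 \cdot 2 i \sqrt{2}\right) \frac{1}{77756} = 2 \cdot 2 i \sqrt{2} \left(-8300 - 8 - 232 i \sqrt{2}\right) \frac{1}{77756} = 2 \cdot 2 i \sqrt{2} \left(-8308 - 232 i \sqrt{2}\right) \frac{1}{77756} = 4 i \sqrt{2} \left(-8308 - 232 i \sqrt{2}\right) \frac{1}{77756} = \frac{i \sqrt{2} \left(-8308 - 232 i \sqrt{2}\right)}{19439}$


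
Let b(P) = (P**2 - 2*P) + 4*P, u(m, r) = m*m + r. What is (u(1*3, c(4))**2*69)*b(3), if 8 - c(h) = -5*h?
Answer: 1416915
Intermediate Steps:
c(h) = 8 + 5*h (c(h) = 8 - (-5)*h = 8 + 5*h)
u(m, r) = r + m**2 (u(m, r) = m**2 + r = r + m**2)
b(P) = P**2 + 2*P
(u(1*3, c(4))**2*69)*b(3) = (((8 + 5*4) + (1*3)**2)**2*69)*(3*(2 + 3)) = (((8 + 20) + 3**2)**2*69)*(3*5) = ((28 + 9)**2*69)*15 = (37**2*69)*15 = (1369*69)*15 = 94461*15 = 1416915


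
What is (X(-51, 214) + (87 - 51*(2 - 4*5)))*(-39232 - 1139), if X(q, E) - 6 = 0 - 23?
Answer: -39886548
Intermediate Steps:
X(q, E) = -17 (X(q, E) = 6 + (0 - 23) = 6 - 23 = -17)
(X(-51, 214) + (87 - 51*(2 - 4*5)))*(-39232 - 1139) = (-17 + (87 - 51*(2 - 4*5)))*(-39232 - 1139) = (-17 + (87 - 51*(2 - 20)))*(-40371) = (-17 + (87 - 51*(-18)))*(-40371) = (-17 + (87 + 918))*(-40371) = (-17 + 1005)*(-40371) = 988*(-40371) = -39886548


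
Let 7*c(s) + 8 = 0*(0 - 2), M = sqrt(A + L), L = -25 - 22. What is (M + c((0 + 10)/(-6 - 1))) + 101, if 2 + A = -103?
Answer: 699/7 + 2*I*sqrt(38) ≈ 99.857 + 12.329*I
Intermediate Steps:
A = -105 (A = -2 - 103 = -105)
L = -47
M = 2*I*sqrt(38) (M = sqrt(-105 - 47) = sqrt(-152) = 2*I*sqrt(38) ≈ 12.329*I)
c(s) = -8/7 (c(s) = -8/7 + (0*(0 - 2))/7 = -8/7 + (0*(-2))/7 = -8/7 + (1/7)*0 = -8/7 + 0 = -8/7)
(M + c((0 + 10)/(-6 - 1))) + 101 = (2*I*sqrt(38) - 8/7) + 101 = (-8/7 + 2*I*sqrt(38)) + 101 = 699/7 + 2*I*sqrt(38)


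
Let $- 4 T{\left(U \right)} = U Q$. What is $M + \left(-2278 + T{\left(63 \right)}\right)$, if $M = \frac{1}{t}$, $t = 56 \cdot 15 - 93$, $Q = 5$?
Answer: $- \frac{7041965}{2988} \approx -2356.8$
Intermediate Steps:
$t = 747$ ($t = 840 - 93 = 747$)
$T{\left(U \right)} = - \frac{5 U}{4}$ ($T{\left(U \right)} = - \frac{U 5}{4} = - \frac{5 U}{4}$)
$M = \frac{1}{747} \approx 0.0013387$
$M + \left(-2278 + T{\left(63 \right)}\right) = \frac{1}{747} - \frac{9427}{4} = - \frac{7041965}{2988}$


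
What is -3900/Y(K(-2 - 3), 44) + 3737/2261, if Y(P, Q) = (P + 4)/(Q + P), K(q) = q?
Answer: 343901837/2261 ≈ 1.5210e+5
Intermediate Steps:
Y(P, Q) = (4 + P)/(P + Q)
-3900/Y(K(-2 - 3), 44) + 3737/2261 = -3900*((-2 - 3) + 44)/(4 + (-2 - 3)) + 3737/2261 = -3900*(-5 + 44)/(4 - 5) + 3737*(1/2261) = -3900/(-1/39) + 3737/2261 = -3900*(-39) + 3737/2261 = 152100 + 3737/2261 = 343901837/2261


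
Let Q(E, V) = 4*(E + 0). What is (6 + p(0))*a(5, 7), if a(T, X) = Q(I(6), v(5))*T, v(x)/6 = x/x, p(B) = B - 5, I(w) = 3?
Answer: 60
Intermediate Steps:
p(B) = -5 + B
v(x) = 6 (v(x) = 6*(x/x) = 6*1 = 6)
Q(E, V) = 4*E
a(T, X) = 12*T (a(T, X) = (4*3)*T = 12*T)
(6 + p(0))*a(5, 7) = (6 + (-5 + 0))*(12*5) = (6 - 5)*60 = 1*60 = 60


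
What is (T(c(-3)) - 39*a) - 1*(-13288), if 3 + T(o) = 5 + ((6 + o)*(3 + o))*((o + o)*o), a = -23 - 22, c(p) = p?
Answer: 15045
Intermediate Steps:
a = -45
T(o) = 2 + 2*o²*(3 + o)*(6 + o) (T(o) = -3 + (5 + ((6 + o)*(3 + o))*((o + o)*o)) = -3 + (5 + ((3 + o)*(6 + o))*((2*o)*o)) = -3 + (5 + ((3 + o)*(6 + o))*(2*o²)) = -3 + (5 + 2*o²*(3 + o)*(6 + o)) = 2 + 2*o²*(3 + o)*(6 + o))
(T(c(-3)) - 39*a) - 1*(-13288) = ((2 + 2*(-3)⁴ + 18*(-3)³ + 36*(-3)²) - 39*(-45)) - 1*(-13288) = ((2 + 2*81 + 18*(-27) + 36*9) + 1755) + 13288 = ((2 + 162 - 486 + 324) + 1755) + 13288 = (2 + 1755) + 13288 = 1757 + 13288 = 15045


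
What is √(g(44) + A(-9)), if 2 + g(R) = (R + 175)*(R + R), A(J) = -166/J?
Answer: 2*√43399/3 ≈ 138.88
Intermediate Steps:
g(R) = -2 + 2*R*(175 + R) (g(R) = -2 + (R + 175)*(R + R) = -2 + (175 + R)*(2*R) = -2 + 2*R*(175 + R))
√(g(44) + A(-9)) = √((-2 + 2*44² + 350*44) - 166/(-9)) = √((-2 + 2*1936 + 15400) - 166*(-⅑)) = √((-2 + 3872 + 15400) + 166/9) = √(19270 + 166/9) = √(173596/9) = 2*√43399/3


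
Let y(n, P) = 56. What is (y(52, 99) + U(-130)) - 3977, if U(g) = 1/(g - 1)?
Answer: -513652/131 ≈ -3921.0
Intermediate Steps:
U(g) = 1/(-1 + g)
(y(52, 99) + U(-130)) - 3977 = (56 + 1/(-1 - 130)) - 3977 = (56 + 1/(-131)) - 3977 = (56 - 1/131) - 3977 = 7335/131 - 3977 = -513652/131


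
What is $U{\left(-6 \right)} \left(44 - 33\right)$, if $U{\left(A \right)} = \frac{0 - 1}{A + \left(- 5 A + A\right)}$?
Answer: $- \frac{11}{18} \approx -0.61111$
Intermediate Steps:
$U{\left(A \right)} = \frac{1}{3 A}$ ($U{\left(A \right)} = - \frac{1}{A - 4 A} = - \frac{1}{\left(-3\right) A} = - \frac{-1}{3 A} = \frac{1}{3 A}$)
$U{\left(-6 \right)} \left(44 - 33\right) = \frac{1}{3 \left(-6\right)} \left(44 - 33\right) = \frac{1}{3} \left(- \frac{1}{6}\right) 11 = \left(- \frac{1}{18}\right) 11 = - \frac{11}{18}$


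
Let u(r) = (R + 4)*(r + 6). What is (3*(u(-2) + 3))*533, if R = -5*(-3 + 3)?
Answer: 30381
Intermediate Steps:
R = 0 (R = -5*0 = 0)
u(r) = 24 + 4*r (u(r) = (0 + 4)*(r + 6) = 4*(6 + r) = 24 + 4*r)
(3*(u(-2) + 3))*533 = (3*((24 + 4*(-2)) + 3))*533 = (3*((24 - 8) + 3))*533 = (3*(16 + 3))*533 = (3*19)*533 = 57*533 = 30381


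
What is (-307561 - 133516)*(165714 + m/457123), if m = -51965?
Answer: -33412301201358989/457123 ≈ -7.3093e+10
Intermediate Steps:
(-307561 - 133516)*(165714 + m/457123) = (-307561 - 133516)*(165714 - 51965/457123) = -441077*(165714 - 51965*1/457123) = -441077*(165714 - 51965/457123) = -441077*75751628857/457123 = -33412301201358989/457123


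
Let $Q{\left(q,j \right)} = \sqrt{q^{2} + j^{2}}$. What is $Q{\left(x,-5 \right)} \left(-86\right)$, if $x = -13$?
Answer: $- 86 \sqrt{194} \approx -1197.8$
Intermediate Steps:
$Q{\left(q,j \right)} = \sqrt{j^{2} + q^{2}}$
$Q{\left(x,-5 \right)} \left(-86\right) = \sqrt{\left(-5\right)^{2} + \left(-13\right)^{2}} \left(-86\right) = \sqrt{25 + 169} \left(-86\right) = \sqrt{194} \left(-86\right) = - 86 \sqrt{194}$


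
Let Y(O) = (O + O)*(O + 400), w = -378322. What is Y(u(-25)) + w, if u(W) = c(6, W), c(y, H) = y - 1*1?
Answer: -374272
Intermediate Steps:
c(y, H) = -1 + y (c(y, H) = y - 1 = -1 + y)
u(W) = 5 (u(W) = -1 + 6 = 5)
Y(O) = 2*O*(400 + O) (Y(O) = (2*O)*(400 + O) = 2*O*(400 + O))
Y(u(-25)) + w = 2*5*(400 + 5) - 378322 = 2*5*405 - 378322 = 4050 - 378322 = -374272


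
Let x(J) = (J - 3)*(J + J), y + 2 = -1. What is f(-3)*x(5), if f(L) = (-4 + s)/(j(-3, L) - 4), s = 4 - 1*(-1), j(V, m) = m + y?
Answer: -2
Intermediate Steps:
y = -3 (y = -2 - 1 = -3)
j(V, m) = -3 + m (j(V, m) = m - 3 = -3 + m)
s = 5 (s = 4 + 1 = 5)
x(J) = 2*J*(-3 + J) (x(J) = (-3 + J)*(2*J) = 2*J*(-3 + J))
f(L) = 1/(-7 + L) (f(L) = (-4 + 5)/((-3 + L) - 4) = 1/(-7 + L))
f(-3)*x(5) = (2*5*(-3 + 5))/(-7 - 3) = (2*5*2)/(-10) = -⅒*20 = -2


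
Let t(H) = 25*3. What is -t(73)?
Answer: -75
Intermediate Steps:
t(H) = 75
-t(73) = -1*75 = -75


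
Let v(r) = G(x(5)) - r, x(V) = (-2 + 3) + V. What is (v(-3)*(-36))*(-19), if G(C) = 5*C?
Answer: 22572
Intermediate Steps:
x(V) = 1 + V
v(r) = 30 - r (v(r) = 5*(1 + 5) - r = 5*6 - r = 30 - r)
(v(-3)*(-36))*(-19) = ((30 - 1*(-3))*(-36))*(-19) = ((30 + 3)*(-36))*(-19) = (33*(-36))*(-19) = -1188*(-19) = 22572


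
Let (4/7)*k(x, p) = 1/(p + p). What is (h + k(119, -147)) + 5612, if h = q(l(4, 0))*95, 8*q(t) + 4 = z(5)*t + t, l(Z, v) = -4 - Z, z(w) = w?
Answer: 839075/168 ≈ 4994.5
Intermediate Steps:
q(t) = -½ + 3*t/4 (q(t) = -½ + (5*t + t)/8 = -½ + (6*t)/8 = -½ + 3*t/4)
k(x, p) = 7/(8*p) (k(x, p) = 7/(4*(p + p)) = 7/(4*((2*p))) = 7*(1/(2*p))/4 = 7/(8*p))
h = -1235/2 (h = (-½ + 3*(-4 - 1*4)/4)*95 = (-½ + 3*(-4 - 4)/4)*95 = (-½ + (¾)*(-8))*95 = (-½ - 6)*95 = -13/2*95 = -1235/2 ≈ -617.50)
(h + k(119, -147)) + 5612 = (-1235/2 + (7/8)/(-147)) + 5612 = (-1235/2 + (7/8)*(-1/147)) + 5612 = (-1235/2 - 1/168) + 5612 = -103741/168 + 5612 = 839075/168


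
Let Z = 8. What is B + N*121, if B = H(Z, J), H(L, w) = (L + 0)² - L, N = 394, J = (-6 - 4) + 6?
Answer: 47730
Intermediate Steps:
J = -4 (J = -10 + 6 = -4)
H(L, w) = L² - L
B = 56 (B = 8*(-1 + 8) = 8*7 = 56)
B + N*121 = 56 + 394*121 = 56 + 47674 = 47730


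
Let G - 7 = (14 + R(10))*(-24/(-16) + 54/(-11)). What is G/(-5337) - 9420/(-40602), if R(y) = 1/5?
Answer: 190504717/794540538 ≈ 0.23977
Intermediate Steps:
R(y) = ⅕
G = -911/22 (G = 7 + (14 + ⅕)*(-24/(-16) + 54/(-11)) = 7 + 71*(-24*(-1/16) + 54*(-1/11))/5 = 7 + 71*(3/2 - 54/11)/5 = 7 + (71/5)*(-75/22) = 7 - 1065/22 = -911/22 ≈ -41.409)
G/(-5337) - 9420/(-40602) = -911/22/(-5337) - 9420/(-40602) = -911/22*(-1/5337) - 9420*(-1/40602) = 911/117414 + 1570/6767 = 190504717/794540538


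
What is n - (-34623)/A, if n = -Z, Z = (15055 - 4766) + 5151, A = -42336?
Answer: -72633607/4704 ≈ -15441.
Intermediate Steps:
Z = 15440 (Z = 10289 + 5151 = 15440)
n = -15440 (n = -1*15440 = -15440)
n - (-34623)/A = -15440 - (-34623)/(-42336) = -15440 - (-34623)*(-1)/42336 = -15440 - 1*3847/4704 = -15440 - 3847/4704 = -72633607/4704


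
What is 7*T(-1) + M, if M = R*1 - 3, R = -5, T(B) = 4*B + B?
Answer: -43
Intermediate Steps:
T(B) = 5*B
M = -8 (M = -5*1 - 3 = -5 - 3 = -8)
7*T(-1) + M = 7*(5*(-1)) - 8 = 7*(-5) - 8 = -35 - 8 = -43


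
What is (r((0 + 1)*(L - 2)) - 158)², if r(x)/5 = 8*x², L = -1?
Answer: 40804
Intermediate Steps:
r(x) = 40*x² (r(x) = 5*(8*x²) = 40*x²)
(r((0 + 1)*(L - 2)) - 158)² = (40*((0 + 1)*(-1 - 2))² - 158)² = (40*(1*(-3))² - 158)² = (40*(-3)² - 158)² = (40*9 - 158)² = (360 - 158)² = 202² = 40804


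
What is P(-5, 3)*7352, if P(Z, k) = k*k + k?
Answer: 88224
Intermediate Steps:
P(Z, k) = k + k² (P(Z, k) = k² + k = k + k²)
P(-5, 3)*7352 = (3*(1 + 3))*7352 = (3*4)*7352 = 12*7352 = 88224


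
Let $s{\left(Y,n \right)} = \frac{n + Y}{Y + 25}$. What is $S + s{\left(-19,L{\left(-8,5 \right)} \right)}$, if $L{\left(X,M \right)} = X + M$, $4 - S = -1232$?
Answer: $\frac{3697}{3} \approx 1232.3$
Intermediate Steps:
$S = 1236$ ($S = 4 - -1232 = 4 + 1232 = 1236$)
$L{\left(X,M \right)} = M + X$
$s{\left(Y,n \right)} = \frac{Y + n}{25 + Y}$
$S + s{\left(-19,L{\left(-8,5 \right)} \right)} = 1236 + \frac{-19 + \left(5 - 8\right)}{25 - 19} = 1236 + \frac{-19 - 3}{6} = 1236 + \frac{1}{6} \left(-22\right) = 1236 - \frac{11}{3} = \frac{3697}{3}$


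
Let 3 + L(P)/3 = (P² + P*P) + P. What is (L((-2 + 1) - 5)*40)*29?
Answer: 219240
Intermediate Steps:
L(P) = -9 + 3*P + 6*P² (L(P) = -9 + 3*((P² + P*P) + P) = -9 + 3*((P² + P²) + P) = -9 + 3*(2*P² + P) = -9 + 3*(P + 2*P²) = -9 + (3*P + 6*P²) = -9 + 3*P + 6*P²)
(L((-2 + 1) - 5)*40)*29 = ((-9 + 3*((-2 + 1) - 5) + 6*((-2 + 1) - 5)²)*40)*29 = ((-9 + 3*(-1 - 5) + 6*(-1 - 5)²)*40)*29 = ((-9 + 3*(-6) + 6*(-6)²)*40)*29 = ((-9 - 18 + 6*36)*40)*29 = ((-9 - 18 + 216)*40)*29 = (189*40)*29 = 7560*29 = 219240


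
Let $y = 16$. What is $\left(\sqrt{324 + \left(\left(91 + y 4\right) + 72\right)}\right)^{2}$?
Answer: $551$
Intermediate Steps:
$\left(\sqrt{324 + \left(\left(91 + y 4\right) + 72\right)}\right)^{2} = \left(\sqrt{324 + \left(\left(91 + 16 \cdot 4\right) + 72\right)}\right)^{2} = \left(\sqrt{324 + \left(\left(91 + 64\right) + 72\right)}\right)^{2} = \left(\sqrt{324 + \left(155 + 72\right)}\right)^{2} = \left(\sqrt{324 + 227}\right)^{2} = \left(\sqrt{551}\right)^{2} = 551$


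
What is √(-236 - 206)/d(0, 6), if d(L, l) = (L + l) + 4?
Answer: I*√442/10 ≈ 2.1024*I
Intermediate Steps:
d(L, l) = 4 + L + l
√(-236 - 206)/d(0, 6) = √(-236 - 206)/(4 + 0 + 6) = √(-442)/10 = (I*√442)*(⅒) = I*√442/10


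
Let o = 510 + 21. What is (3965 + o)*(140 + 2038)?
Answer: 9792288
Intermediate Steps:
o = 531
(3965 + o)*(140 + 2038) = (3965 + 531)*(140 + 2038) = 4496*2178 = 9792288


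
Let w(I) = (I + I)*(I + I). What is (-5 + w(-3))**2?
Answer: 961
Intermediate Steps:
w(I) = 4*I**2 (w(I) = (2*I)*(2*I) = 4*I**2)
(-5 + w(-3))**2 = (-5 + 4*(-3)**2)**2 = (-5 + 4*9)**2 = (-5 + 36)**2 = 31**2 = 961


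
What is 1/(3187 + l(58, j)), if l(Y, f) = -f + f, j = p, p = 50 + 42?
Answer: 1/3187 ≈ 0.00031377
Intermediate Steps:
p = 92
j = 92
l(Y, f) = 0
1/(3187 + l(58, j)) = 1/(3187 + 0) = 1/3187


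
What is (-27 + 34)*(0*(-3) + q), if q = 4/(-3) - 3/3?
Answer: -49/3 ≈ -16.333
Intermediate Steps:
q = -7/3 (q = 4*(-1/3) - 3*1/3 = -4/3 - 1 = -7/3 ≈ -2.3333)
(-27 + 34)*(0*(-3) + q) = (-27 + 34)*(0*(-3) - 7/3) = 7*(0 - 7/3) = 7*(-7/3) = -49/3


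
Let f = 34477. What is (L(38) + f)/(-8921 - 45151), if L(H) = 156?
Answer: -34633/54072 ≈ -0.64050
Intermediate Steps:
(L(38) + f)/(-8921 - 45151) = (156 + 34477)/(-8921 - 45151) = 34633/(-54072) = 34633*(-1/54072) = -34633/54072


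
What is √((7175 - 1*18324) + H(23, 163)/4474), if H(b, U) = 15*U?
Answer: I*√223154981794/4474 ≈ 105.59*I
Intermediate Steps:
√((7175 - 1*18324) + H(23, 163)/4474) = √((7175 - 1*18324) + (15*163)/4474) = √((7175 - 18324) + 2445*(1/4474)) = √(-11149 + 2445/4474) = √(-49878181/4474) = I*√223154981794/4474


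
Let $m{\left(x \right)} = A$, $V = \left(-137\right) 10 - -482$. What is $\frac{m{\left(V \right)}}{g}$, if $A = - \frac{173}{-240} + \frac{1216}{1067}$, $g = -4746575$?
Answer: $- \frac{476431}{1215502926000} \approx -3.9196 \cdot 10^{-7}$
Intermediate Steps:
$V = -888$ ($V = -1370 + 482 = -888$)
$A = \frac{476431}{256080}$ ($A = \left(-173\right) \left(- \frac{1}{240}\right) + 1216 \cdot \frac{1}{1067} = \frac{173}{240} + \frac{1216}{1067} = \frac{476431}{256080} \approx 1.8605$)
$m{\left(x \right)} = \frac{476431}{256080}$
$\frac{m{\left(V \right)}}{g} = \frac{476431}{256080 \left(-4746575\right)} = \frac{476431}{256080} \left(- \frac{1}{4746575}\right) = - \frac{476431}{1215502926000}$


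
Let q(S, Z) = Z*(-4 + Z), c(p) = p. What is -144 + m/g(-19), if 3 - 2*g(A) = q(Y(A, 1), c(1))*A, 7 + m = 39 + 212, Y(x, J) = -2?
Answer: -4132/27 ≈ -153.04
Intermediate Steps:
m = 244 (m = -7 + (39 + 212) = -7 + 251 = 244)
g(A) = 3/2 + 3*A/2 (g(A) = 3/2 - 1*(-4 + 1)*A/2 = 3/2 - 1*(-3)*A/2 = 3/2 - (-3)*A/2 = 3/2 + 3*A/2)
-144 + m/g(-19) = -144 + 244/(3/2 + (3/2)*(-19)) = -144 + 244/(3/2 - 57/2) = -144 + 244/(-27) = -144 + 244*(-1/27) = -144 - 244/27 = -4132/27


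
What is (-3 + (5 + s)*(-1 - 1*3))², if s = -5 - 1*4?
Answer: 169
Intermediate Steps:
s = -9 (s = -5 - 4 = -9)
(-3 + (5 + s)*(-1 - 1*3))² = (-3 + (5 - 9)*(-1 - 1*3))² = (-3 - 4*(-1 - 3))² = (-3 - 4*(-4))² = (-3 + 16)² = 13² = 169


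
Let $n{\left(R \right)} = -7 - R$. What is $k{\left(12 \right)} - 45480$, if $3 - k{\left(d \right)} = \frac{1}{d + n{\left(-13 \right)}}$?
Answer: $- \frac{818587}{18} \approx -45477.0$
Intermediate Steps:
$k{\left(d \right)} = 3 - \frac{1}{6 + d}$ ($k{\left(d \right)} = 3 - \frac{1}{d - -6} = 3 - \frac{1}{d + \left(-7 + 13\right)} = 3 - \frac{1}{d + 6} = 3 - \frac{1}{6 + d}$)
$k{\left(12 \right)} - 45480 = \frac{17 + 3 \cdot 12}{6 + 12} - 45480 = \frac{17 + 36}{18} - 45480 = \frac{1}{18} \cdot 53 - 45480 = \frac{53}{18} - 45480 = - \frac{818587}{18}$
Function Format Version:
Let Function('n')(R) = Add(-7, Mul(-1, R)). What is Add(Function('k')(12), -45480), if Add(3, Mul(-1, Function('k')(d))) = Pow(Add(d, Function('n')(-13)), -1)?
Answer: Rational(-818587, 18) ≈ -45477.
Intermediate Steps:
Function('k')(d) = Add(3, Mul(-1, Pow(Add(6, d), -1))) (Function('k')(d) = Add(3, Mul(-1, Pow(Add(d, Add(-7, Mul(-1, -13))), -1))) = Add(3, Mul(-1, Pow(Add(d, Add(-7, 13)), -1))) = Add(3, Mul(-1, Pow(Add(d, 6), -1))) = Add(3, Mul(-1, Pow(Add(6, d), -1))))
Add(Function('k')(12), -45480) = Add(Mul(Pow(Add(6, 12), -1), Add(17, Mul(3, 12))), -45480) = Add(Mul(Pow(18, -1), Add(17, 36)), -45480) = Add(Mul(Rational(1, 18), 53), -45480) = Add(Rational(53, 18), -45480) = Rational(-818587, 18)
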